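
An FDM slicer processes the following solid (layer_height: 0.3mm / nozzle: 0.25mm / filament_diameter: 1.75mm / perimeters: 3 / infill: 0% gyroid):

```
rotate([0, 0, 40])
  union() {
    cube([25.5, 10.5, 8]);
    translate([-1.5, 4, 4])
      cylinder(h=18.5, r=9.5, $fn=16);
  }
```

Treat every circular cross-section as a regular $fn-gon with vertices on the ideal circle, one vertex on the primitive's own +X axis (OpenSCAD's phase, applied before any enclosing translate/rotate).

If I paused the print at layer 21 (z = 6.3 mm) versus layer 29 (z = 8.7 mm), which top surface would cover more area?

Layer 21 (z = 6.3): the 25.5×10.5 cube contributes its full rectangle (area 267.75 mm²); the cylinder at (-1.5, 4): section is a regular 16-gon, circumradius r=9.5 (area = (16/2)·9.500²·sin(360°/16) = 276.30 mm²); Taking the union: the regions partially overlap — summed areas 544.05 mm² minus the doubly-counted overlap 76.25 mm² gives 467.80 mm² — area = 467.80 mm²; (rotated 40° about Z; rotation is an isometry so areas/perimeters/island counts are preserved). So its area = 467.80 mm². Layer 29 (z = 8.7): the cube does not reach this height (z outside [0, 8]); the r=9.5 cylinder at (-1.5, 4) contributes a regular 16-gon of circumradius 9.5 (area = (16/2)·9.500²·sin(360°/16) = 276.30 mm²); Taking the union: only the r=9.5 cylinder at (-1.5, 4) is present, so the union is just that shape — area = 276.30 mm²; (rotated 40° about Z; rotation is an isometry so areas/perimeters/island counts are preserved). So its area = 276.30 mm². Layer 21 is larger (467.80 vs 276.30 mm²).

layer 21 (z = 6.3 mm)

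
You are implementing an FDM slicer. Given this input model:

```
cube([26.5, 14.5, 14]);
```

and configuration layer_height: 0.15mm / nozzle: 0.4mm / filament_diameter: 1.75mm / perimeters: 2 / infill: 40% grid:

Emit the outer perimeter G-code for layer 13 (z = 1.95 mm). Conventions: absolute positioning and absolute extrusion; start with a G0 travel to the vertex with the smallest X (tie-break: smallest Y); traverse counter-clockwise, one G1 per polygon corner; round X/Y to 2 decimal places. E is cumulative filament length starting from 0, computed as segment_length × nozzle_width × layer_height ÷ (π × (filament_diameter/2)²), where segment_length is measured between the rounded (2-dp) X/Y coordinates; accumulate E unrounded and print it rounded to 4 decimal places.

G0 X0.00 Y0.00 Z1.95
G1 X26.50 Y0.00 E0.6610
G1 X26.50 Y14.50 E1.0227
G1 X0.00 Y14.50 E1.6838
G1 X0.00 Y0.00 E2.0455

At z = 1.95 mm: the cube (footprint 26.5×14.5) is included at this height. The outline is a single polygon with 4 vertices. Extrusion per mm of travel: 0.4 × 0.15 / (π × 0.875²) = 0.024945. Accumulating E over each segment gives final E = 2.0455.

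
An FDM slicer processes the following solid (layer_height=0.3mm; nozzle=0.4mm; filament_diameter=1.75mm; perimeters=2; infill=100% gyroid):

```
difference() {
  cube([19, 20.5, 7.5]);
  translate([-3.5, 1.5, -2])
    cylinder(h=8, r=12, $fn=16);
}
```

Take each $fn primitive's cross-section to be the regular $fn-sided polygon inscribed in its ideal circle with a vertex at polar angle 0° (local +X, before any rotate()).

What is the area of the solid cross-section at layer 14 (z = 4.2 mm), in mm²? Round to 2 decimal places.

307.54 mm²

At z = 4.2 mm: the cube is present — its section is the full 19×20.5 rectangle (area 389.50 mm²); the r=12 cylinder at (-3.5, 1.5) contributes a regular 16-gon of circumradius 12 (area = (16/2)·12.000²·sin(360°/16) = 440.85 mm²); After the difference (first − rest): starting from the 19×20.5 cube (389.50 mm²), the r=12 cylinder at (-3.5, 1.5) partially overlaps it — only the 81.96 mm² overlap (of its 440.85 mm²) is removed, clipping the outline — area = 307.54 mm². Overall, the cross-section is a single solid region. Net area = 307.54 mm².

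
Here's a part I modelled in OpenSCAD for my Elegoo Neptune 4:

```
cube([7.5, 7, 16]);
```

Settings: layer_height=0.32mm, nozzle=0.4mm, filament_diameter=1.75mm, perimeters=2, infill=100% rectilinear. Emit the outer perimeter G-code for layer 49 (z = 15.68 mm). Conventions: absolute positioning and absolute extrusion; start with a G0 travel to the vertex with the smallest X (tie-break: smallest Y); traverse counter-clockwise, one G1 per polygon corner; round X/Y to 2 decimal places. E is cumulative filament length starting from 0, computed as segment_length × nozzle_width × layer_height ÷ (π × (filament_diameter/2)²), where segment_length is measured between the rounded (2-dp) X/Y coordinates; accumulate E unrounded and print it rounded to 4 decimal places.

At z = 15.68 mm: the cube is present — its section is the full 7.5×7 rectangle. The outline is a single polygon with 4 vertices. Extrusion per mm of travel: 0.4 × 0.32 / (π × 0.875²) = 0.053216. Accumulating E over each segment gives final E = 1.5433.

G0 X0.00 Y0.00 Z15.68
G1 X7.50 Y0.00 E0.3991
G1 X7.50 Y7.00 E0.7716
G1 X0.00 Y7.00 E1.1708
G1 X0.00 Y0.00 E1.5433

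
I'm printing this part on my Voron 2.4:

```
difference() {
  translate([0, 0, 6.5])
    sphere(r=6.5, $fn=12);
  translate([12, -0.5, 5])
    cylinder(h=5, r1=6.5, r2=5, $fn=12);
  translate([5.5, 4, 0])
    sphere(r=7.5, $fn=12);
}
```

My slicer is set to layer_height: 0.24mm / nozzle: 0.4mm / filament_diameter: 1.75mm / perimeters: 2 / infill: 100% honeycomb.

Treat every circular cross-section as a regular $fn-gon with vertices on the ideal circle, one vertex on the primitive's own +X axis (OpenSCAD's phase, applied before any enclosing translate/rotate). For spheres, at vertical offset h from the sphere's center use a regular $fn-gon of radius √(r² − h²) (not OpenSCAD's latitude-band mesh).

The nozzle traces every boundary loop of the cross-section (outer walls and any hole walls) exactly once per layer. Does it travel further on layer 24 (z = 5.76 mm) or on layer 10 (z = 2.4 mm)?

layer 24 (z = 5.76 mm)

Layer 24 (z = 5.76): the r=6.5 sphere contributes a regular 12-gon of circumradius √(6.5²−0.74²) = 6.458 (perimeter = 2·12·6.458·sin(180°/12) = 40.11 mm); the cone at (12, -0.5): at t=0.152 of its height the radius interpolates to r₁+(r₂−r₁)t = 6.272, giving a regular 12-gon of that circumradius (perimeter = 2·12·6.272·sin(180°/12) = 38.96 mm); the r=7.5 sphere at (5.5, 4) slices to a regular 12-gon of circumradius 4.803 (√(r²−h²) with h=5.76 from center) (perimeter = 2·12·4.803·sin(180°/12) = 29.84 mm); Taking the first minus the rest: starting from the r=6.5 sphere, the cone at (12, -0.5) partially overlaps it — only the 0.96 mm² overlap (of its 118.01 mm²) is removed, clipping the outline; the r=7.5 sphere at (5.5, 4) partially overlaps it — only the 24.18 mm² overlap (of its 69.22 mm²) is removed, clipping the outline — boundary = 40.59 mm. So its perimeter = 40.59 mm. Layer 10 (z = 2.4): the sphere: section is a regular 12-gon, circumradius = √(r²−h²) = √(6.5²−4.1²) = 5.044 (perimeter = 2·12·5.044·sin(180°/12) = 31.33 mm); the cone at (12, -0.5) is not intersected at this z (z outside [5, 10]); the sphere at (5.5, 4): section is a regular 12-gon, circumradius = √(r²−h²) = √(7.5²−2.4²) = 7.106 (perimeter = 2·12·7.106·sin(180°/12) = 44.14 mm); Subtracting the remaining from the first: starting from the r=6.5 sphere, the r=7.5 sphere at (5.5, 4) partially overlaps it — only the 33.70 mm² overlap (of its 151.47 mm²) is removed, clipping the outline — boundary = 29.41 mm. So its perimeter = 29.41 mm. Layer 24 is larger (40.59 vs 29.41 mm).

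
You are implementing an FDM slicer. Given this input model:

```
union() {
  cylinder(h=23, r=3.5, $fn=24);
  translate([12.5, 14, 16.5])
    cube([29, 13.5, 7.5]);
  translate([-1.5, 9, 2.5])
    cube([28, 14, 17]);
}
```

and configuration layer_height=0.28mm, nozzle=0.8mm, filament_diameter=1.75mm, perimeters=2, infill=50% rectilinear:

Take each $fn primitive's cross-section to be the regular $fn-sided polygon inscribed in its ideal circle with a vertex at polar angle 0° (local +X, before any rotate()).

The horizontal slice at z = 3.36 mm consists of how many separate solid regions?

At z = 3.36 mm: the r=3.5 cylinder gives a regular 24-gon of circumradius 3.5 (constant along its height); the cube at (12.5, 14) does not reach this height (z outside [16.5, 24]); the cube at (-1.5, 9) (footprint 28×14) is included at this height; Combining (union): the 2 present regions are separate (no shared area or edge), so areas and boundary lengths simply add and each stays a separate island — 2 connected regions. The result has 2 disconnected regions.

2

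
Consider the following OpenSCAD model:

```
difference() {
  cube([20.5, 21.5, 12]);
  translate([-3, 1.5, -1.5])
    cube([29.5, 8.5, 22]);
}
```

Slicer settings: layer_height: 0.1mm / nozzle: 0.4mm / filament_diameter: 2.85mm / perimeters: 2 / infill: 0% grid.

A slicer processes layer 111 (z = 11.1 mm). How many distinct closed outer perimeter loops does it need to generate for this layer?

2

At z = 11.1 mm: the cube (footprint 20.5×21.5) is included at this height; the 29.5×8.5 cube at (-3, 1.5) contributes its full rectangle; Taking the first minus the rest: starting from the 20.5×21.5 cube, the 29.5×8.5 cube at (-3, 1.5) partially overlaps it — only the 174.25 mm² overlap (of its 250.75 mm²) is removed, clipping the outline — 2 connected regions. The result has 2 disconnected regions.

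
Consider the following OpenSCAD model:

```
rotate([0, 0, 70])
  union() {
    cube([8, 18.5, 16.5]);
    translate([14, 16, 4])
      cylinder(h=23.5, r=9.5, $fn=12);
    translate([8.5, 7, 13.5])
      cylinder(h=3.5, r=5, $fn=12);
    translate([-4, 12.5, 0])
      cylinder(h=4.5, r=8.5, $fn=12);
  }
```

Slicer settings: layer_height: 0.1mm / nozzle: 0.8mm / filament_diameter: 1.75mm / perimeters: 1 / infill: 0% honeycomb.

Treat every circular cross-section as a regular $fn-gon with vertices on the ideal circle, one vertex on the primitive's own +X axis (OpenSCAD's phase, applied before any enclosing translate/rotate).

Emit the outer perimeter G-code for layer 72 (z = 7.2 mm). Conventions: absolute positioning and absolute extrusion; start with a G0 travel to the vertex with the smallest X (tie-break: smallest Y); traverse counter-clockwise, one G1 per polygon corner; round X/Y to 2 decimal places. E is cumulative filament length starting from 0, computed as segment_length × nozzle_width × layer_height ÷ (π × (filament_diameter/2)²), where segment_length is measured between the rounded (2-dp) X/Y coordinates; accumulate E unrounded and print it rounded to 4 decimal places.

At z = 7.2 mm: the cube (footprint 8×18.5) is included at this height; the r=9.5 cylinder at (14, 16) gives a regular 12-gon of circumradius 9.5 (constant along its height); the cylinder at (8.5, 7) is absent (z outside [13.5, 17]); the cylinder at (-4, 12.5) is absent (z outside [0, 4.5]); Combining (union): the regions partially overlap (shared area 24.00 mm²), so overlapping operands fuse into one piece — 1 connected region; (whole slice rotated 70° about Z — lengths, areas and connectivity unchanged). The outline is a single polygon with 15 vertices. Extrusion per mm of travel: 0.8 × 0.1 / (π × 0.875²) = 0.033260. Accumulating E over each segment gives final E = 2.9614.

G0 X-19.60 Y16.98 Z7.20
G1 X-17.52 Y12.52 E0.1637
G1 X-15.62 Y11.19 E0.2408
G1 X-17.38 Y6.33 E0.4127
G1 X0.00 Y0.00 E1.0279
G1 X2.74 Y7.52 E1.2941
G1 X-5.74 Y10.60 E1.5942
G1 X-4.14 Y11.35 E1.6530
G1 X-1.32 Y15.38 E1.8166
G1 X-0.89 Y20.28 E1.9802
G1 X-2.97 Y24.73 E2.1436
G1 X-7.00 Y27.56 E2.3074
G1 X-11.90 Y27.98 E2.4709
G1 X-16.35 Y25.91 E2.6342
G1 X-19.17 Y21.88 E2.7978
G1 X-19.60 Y16.98 E2.9614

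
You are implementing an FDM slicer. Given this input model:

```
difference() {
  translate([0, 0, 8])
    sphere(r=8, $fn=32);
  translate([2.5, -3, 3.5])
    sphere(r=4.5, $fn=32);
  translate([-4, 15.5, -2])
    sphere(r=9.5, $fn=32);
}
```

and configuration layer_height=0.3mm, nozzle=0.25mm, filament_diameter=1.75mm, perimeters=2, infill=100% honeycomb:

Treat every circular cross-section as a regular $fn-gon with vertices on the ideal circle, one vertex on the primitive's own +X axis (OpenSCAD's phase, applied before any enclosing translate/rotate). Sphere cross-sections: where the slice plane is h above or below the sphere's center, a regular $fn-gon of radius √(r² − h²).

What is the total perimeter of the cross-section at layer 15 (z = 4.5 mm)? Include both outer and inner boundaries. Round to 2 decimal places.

At z = 4.5 mm: the sphere: section is a regular 32-gon, circumradius = √(r²−h²) = √(8²−3.5²) = 7.194 (perimeter = 2·32·7.194·sin(180°/32) = 45.13 mm); the r=4.5 sphere at (2.5, -3) slices to a regular 32-gon of circumradius 4.387 (√(r²−h²) with h=1 from center) (perimeter = 2·32·4.387·sin(180°/32) = 27.52 mm); the sphere at (-4, 15.5): section is a regular 32-gon, circumradius = √(r²−h²) = √(9.5²−6.5²) = 6.928 (perimeter = 2·32·6.928·sin(180°/32) = 43.46 mm); Subtracting the remaining from the first: starting from the r=8 sphere, the r=4.5 sphere at (2.5, -3) partially overlaps it — only the 53.88 mm² overlap (of its 60.09 mm²) is removed, clipping the outline; the r=9.5 sphere at (-4, 15.5) misses the remaining region (no effect) — boundary = 55.36 mm. Overall, the cross-section is a single solid region. Total boundary length (outer) = 55.36 mm.

55.36 mm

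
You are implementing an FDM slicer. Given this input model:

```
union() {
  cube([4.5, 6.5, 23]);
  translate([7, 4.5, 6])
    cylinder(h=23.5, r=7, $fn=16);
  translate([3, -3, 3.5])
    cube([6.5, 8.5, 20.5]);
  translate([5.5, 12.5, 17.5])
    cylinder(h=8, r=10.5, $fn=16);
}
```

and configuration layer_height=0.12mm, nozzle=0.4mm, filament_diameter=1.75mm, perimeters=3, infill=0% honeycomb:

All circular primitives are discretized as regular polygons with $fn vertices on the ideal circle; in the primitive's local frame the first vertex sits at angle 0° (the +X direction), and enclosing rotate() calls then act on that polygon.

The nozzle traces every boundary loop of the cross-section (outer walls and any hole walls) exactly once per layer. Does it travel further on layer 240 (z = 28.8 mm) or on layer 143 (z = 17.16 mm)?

Layer 240 (z = 28.8): the cube is absent (z outside [0, 23]); the r=7 cylinder at (7, 4.5) gives a regular 16-gon of circumradius 7 (constant along its height) (perimeter = 2·16·7.000·sin(180°/16) = 43.70 mm); the cube at (3, -3) is not intersected at this z (z outside [3.5, 24]); the cylinder at (5.5, 12.5) is not intersected at this z (z outside [17.5, 25.5]); Merging all regions: only the r=7 cylinder at (7, 4.5) is present, so the union is just that shape — boundary = 43.70 mm. So its perimeter = 43.70 mm. Layer 143 (z = 17.16): the 4.5×6.5 cube contributes its full rectangle (perimeter 22.00 mm); the cylinder at (7, 4.5): section is a regular 16-gon, circumradius r=7 (perimeter = 2·16·7.000·sin(180°/16) = 43.70 mm); the cube at (3, -3) is present — its section is the full 6.5×8.5 rectangle (perimeter 30.00 mm); the cylinder at (5.5, 12.5) is absent (z outside [17.5, 25.5]); Merging all regions: the regions partially overlap (shared area 75.44 mm²), so the edge portions inside another operand are dropped and the merged outline is re-measured after clipping — boundary = 47.93 mm. So its perimeter = 47.93 mm. Layer 143 is larger (47.93 vs 43.70 mm).

layer 143 (z = 17.16 mm)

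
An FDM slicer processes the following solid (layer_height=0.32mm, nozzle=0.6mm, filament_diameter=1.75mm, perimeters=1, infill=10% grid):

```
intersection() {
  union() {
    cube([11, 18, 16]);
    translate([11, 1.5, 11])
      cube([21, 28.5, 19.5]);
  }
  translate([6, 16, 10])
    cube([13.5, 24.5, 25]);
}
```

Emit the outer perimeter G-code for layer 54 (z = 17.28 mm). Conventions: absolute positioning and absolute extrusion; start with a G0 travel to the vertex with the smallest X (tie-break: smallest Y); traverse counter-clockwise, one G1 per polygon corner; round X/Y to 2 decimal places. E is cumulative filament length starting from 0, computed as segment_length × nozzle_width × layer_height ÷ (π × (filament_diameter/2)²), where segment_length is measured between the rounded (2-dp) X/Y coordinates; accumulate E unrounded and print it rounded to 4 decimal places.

At z = 17.28 mm: the cube is absent (z outside [0, 16]); the cube at (11, 1.5) is present — its section is the full 21×28.5 rectangle; Merging all regions: only the 21×28.5 cube at (11, 1.5) is present, so the union is just that shape — 1 connected region; the 13.5×24.5 cube at (6, 16) contributes its full rectangle; Keeping only the common overlap: the 13.5×24.5 cube at (6, 16) partially overlaps that combined region; clipping to the common part keeps 119.00 mm² — 1 connected region. The outline is a single polygon with 4 vertices. Extrusion per mm of travel: 0.6 × 0.32 / (π × 0.875²) = 0.079824. Accumulating E over each segment gives final E = 3.5921.

G0 X11.00 Y16.00 Z17.28
G1 X19.50 Y16.00 E0.6785
G1 X19.50 Y30.00 E1.7960
G1 X11.00 Y30.00 E2.4746
G1 X11.00 Y16.00 E3.5921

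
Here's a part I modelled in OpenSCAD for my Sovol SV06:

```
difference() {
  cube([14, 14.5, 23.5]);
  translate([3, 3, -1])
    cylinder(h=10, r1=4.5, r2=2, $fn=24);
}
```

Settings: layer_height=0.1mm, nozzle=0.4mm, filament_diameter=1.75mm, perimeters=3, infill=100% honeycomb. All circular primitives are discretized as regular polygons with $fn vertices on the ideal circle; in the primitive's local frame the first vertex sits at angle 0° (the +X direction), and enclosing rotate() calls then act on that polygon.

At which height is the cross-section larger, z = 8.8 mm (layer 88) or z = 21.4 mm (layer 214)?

Layer 88 (z = 8.8): the 14×14.5 cube contributes its full rectangle (area 203.00 mm²); the cone at (3, 3): at t=0.980 of its height the radius interpolates to r₁+(r₂−r₁)t = 2.050, giving a regular 24-gon of that circumradius (area = (24/2)·2.050²·sin(360°/24) = 13.05 mm²); Taking the first minus the rest: starting from the 14×14.5 cube (203.00 mm²), the cone at (3, 3) lies wholly inside it (removes its full 13.05 mm² and its 12.84 mm outline becomes a hole wall) — area = 189.95 mm². So its area = 189.95 mm². Layer 214 (z = 21.4): the 14×14.5 cube contributes its full rectangle (area 203.00 mm²); the cone at (3, 3) is not intersected at this z (z outside [-1, 9]); Subtracting the remaining from the first: none of the subtracted shapes is present at this height, so the 14×14.5 cube is unchanged — area = 203.00 mm². So its area = 203.00 mm². Layer 214 is larger (203.00 vs 189.95 mm²).

layer 214 (z = 21.4 mm)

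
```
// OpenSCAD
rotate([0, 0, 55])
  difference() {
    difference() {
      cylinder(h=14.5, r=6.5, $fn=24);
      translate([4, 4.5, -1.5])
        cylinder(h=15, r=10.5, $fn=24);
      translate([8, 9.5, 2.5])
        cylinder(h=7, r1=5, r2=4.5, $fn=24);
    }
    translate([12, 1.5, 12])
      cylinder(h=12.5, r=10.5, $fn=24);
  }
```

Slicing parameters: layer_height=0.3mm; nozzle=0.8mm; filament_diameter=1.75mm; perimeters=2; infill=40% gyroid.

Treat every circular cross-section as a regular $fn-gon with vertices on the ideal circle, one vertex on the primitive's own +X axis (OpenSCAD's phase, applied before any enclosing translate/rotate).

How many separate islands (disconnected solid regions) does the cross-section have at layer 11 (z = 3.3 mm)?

At z = 3.3 mm: the cylinder: section is a regular 24-gon, circumradius r=6.5; the r=10.5 cylinder at (4, 4.5) gives a regular 24-gon of circumradius 10.5 (constant along its height); the cone at (8, 9.5) (r1=5→r2=4.5) has section circumradius 4.943 here — a regular 24-gon; Taking the first minus the rest: starting from the r=6.5 cylinder, the r=10.5 cylinder at (4, 4.5) partially overlaps it — only the 112.85 mm² overlap (of its 342.42 mm²) is removed, clipping the outline; the cone at (8, 9.5) misses the remaining region (no effect) — 1 connected region; the cylinder at (12, 1.5) is absent (z outside [12, 24.5]); Taking the first minus the rest: none of the subtracted shapes is present at this height, so that combined region is unchanged — 1 connected region; (rotated 55° about Z; rotation is an isometry so areas/perimeters/island counts are preserved). Overall, the cross-section is a single solid region. Island count = 1.

1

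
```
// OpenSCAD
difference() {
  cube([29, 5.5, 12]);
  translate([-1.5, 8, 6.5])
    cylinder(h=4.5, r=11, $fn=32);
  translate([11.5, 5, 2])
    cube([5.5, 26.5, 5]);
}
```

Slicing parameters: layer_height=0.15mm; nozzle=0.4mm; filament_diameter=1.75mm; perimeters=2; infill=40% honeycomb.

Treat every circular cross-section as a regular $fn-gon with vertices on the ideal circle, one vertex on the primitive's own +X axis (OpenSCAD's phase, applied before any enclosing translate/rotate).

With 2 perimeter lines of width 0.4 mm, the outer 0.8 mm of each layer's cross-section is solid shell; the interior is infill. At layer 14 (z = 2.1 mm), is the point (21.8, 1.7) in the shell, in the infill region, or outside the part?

At z = 2.1 mm: the cube (footprint 29×5.5) is included at this height; the cylinder at (-1.5, 8) does not reach this height (z outside [6.5, 11]); the cube at (11.5, 5) (footprint 5.5×26.5) is included at this height; Subtracting the remaining from the first: starting from the 29×5.5 cube, the 5.5×26.5 cube at (11.5, 5) partially overlaps it — only the 2.75 mm² overlap (of its 145.75 mm²) is removed, clipping the outline — 1 connected region. Overall, the cross-section is a single solid region. The nearest boundary edge runs (29.00, 0.00)→(0.00, 0.00); distance from the point to it = 1.70 mm. The point is inside the cross-section and 1.70 mm from the nearest boundary — more than the 0.8 mm shell width (2 × 0.4), so it's in the infill interior.

infill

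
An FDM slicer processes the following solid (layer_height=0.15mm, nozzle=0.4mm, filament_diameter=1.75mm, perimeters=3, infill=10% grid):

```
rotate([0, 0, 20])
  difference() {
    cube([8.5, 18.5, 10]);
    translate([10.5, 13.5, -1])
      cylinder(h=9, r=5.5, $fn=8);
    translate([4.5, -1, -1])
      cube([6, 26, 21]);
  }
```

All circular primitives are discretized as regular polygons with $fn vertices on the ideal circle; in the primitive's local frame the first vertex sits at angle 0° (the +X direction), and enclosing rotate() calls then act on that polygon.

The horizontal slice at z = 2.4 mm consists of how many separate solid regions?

At z = 2.4 mm: the cube is present — its section is the full 8.5×18.5 rectangle; the cylinder at (10.5, 13.5): section is a regular 8-gon, circumradius r=5.5; the cube at (4.5, -1) (footprint 6×26) is included at this height; After the difference (first − rest): starting from the 8.5×18.5 cube, the r=5.5 cylinder at (10.5, 13.5) partially overlaps it — only the 22.44 mm² overlap (of its 85.56 mm²) is removed, clipping the outline; the 6×26 cube at (4.5, -1) partially overlaps it — only the 51.56 mm² overlap (of its 156.00 mm²) is removed, clipping the outline — 1 connected region; (rotated 20° about Z; rotation is an isometry so areas/perimeters/island counts are preserved). The result has 1 disconnected region.

1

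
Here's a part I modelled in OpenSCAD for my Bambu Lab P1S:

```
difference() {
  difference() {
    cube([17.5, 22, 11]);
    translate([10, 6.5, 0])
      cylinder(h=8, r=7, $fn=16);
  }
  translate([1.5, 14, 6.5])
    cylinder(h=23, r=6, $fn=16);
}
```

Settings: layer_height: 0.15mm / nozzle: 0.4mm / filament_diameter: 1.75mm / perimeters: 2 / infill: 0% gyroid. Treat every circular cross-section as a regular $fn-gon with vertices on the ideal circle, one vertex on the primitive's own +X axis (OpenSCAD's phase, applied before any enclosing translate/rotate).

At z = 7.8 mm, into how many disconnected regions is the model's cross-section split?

2

At z = 7.8 mm: the 17.5×22 cube contributes its full rectangle; the cylinder at (10, 6.5): section is a regular 16-gon, circumradius r=7; After the difference (first − rest): starting from the 17.5×22 cube, the r=7 cylinder at (10, 6.5) partially overlaps it — only the 148.76 mm² overlap (of its 150.01 mm²) is removed, clipping the outline — 1 connected region; the cylinder at (1.5, 14): section is a regular 16-gon, circumradius r=6; After the difference (first − rest): starting from that combined region, the r=6 cylinder at (1.5, 14) partially overlaps it — only the 66.57 mm² overlap (of its 110.21 mm²) is removed, clipping the outline — 2 connected regions. The result has 2 disconnected regions.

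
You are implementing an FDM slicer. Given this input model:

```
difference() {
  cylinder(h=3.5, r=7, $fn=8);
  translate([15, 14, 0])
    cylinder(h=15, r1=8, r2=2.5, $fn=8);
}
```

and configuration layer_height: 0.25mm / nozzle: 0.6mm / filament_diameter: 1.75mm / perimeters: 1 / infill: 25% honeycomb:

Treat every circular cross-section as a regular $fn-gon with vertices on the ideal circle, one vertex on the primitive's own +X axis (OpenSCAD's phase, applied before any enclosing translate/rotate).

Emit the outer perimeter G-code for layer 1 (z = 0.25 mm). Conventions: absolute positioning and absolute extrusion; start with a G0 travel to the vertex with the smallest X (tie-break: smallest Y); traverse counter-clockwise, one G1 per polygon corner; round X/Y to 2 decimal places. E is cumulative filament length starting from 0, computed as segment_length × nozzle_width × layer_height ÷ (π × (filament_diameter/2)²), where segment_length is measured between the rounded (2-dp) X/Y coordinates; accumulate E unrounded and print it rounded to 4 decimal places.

G0 X-7.00 Y0.00 Z0.25
G1 X-4.95 Y-4.95 E0.3341
G1 X0.00 Y-7.00 E0.6682
G1 X4.95 Y-4.95 E1.0024
G1 X7.00 Y0.00 E1.3365
G1 X4.95 Y4.95 E1.6706
G1 X0.00 Y7.00 E2.0047
G1 X-4.95 Y4.95 E2.3388
G1 X-7.00 Y0.00 E2.6730

At z = 0.25 mm: the cylinder: section is a regular 8-gon, circumradius r=7; the cone at (15, 14) contributes a regular 8-gon of circumradius 7.908 (interpolated between r1=8 and r2=2.5 at t=0.017); Subtracting the remaining from the first: starting from the r=7 cylinder, the cone at (15, 14) misses the remaining region (no effect) — 1 connected region. The outline is a single polygon with 8 vertices. Extrusion per mm of travel: 0.6 × 0.25 / (π × 0.875²) = 0.062363. Accumulating E over each segment gives final E = 2.6730.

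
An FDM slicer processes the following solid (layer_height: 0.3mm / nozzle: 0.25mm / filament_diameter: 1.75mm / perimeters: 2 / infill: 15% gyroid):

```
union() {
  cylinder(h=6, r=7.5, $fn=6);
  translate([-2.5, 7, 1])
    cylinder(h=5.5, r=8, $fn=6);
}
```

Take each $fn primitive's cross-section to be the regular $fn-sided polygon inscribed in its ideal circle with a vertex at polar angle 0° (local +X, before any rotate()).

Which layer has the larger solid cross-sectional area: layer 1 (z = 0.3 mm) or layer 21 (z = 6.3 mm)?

layer 21 (z = 6.3 mm)

Layer 1 (z = 0.3): the r=7.5 cylinder contributes a regular 6-gon of circumradius 7.5 (area = (6/2)·7.500²·sin(360°/6) = 146.14 mm²); the cylinder at (-2.5, 7) is not intersected at this z (z outside [1, 6.5]); Merging all regions: only the r=7.5 cylinder is present, so the union is just that shape — area = 146.14 mm². So its area = 146.14 mm². Layer 21 (z = 6.3): the cylinder does not reach this height (z outside [0, 6]); the cylinder at (-2.5, 7): section is a regular 6-gon, circumradius r=8 (area = (6/2)·8.000²·sin(360°/6) = 166.28 mm²); Merging all regions: only the r=8 cylinder at (-2.5, 7) is present, so the union is just that shape — area = 166.28 mm². So its area = 166.28 mm². Layer 21 is larger (166.28 vs 146.14 mm²).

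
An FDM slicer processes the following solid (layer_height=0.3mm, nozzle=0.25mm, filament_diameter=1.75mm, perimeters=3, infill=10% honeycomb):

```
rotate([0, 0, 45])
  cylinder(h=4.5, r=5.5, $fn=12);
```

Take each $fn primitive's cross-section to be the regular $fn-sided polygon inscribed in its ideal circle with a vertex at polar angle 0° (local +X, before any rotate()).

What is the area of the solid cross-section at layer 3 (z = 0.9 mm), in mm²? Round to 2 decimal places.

At z = 0.9 mm: the cylinder: section is a regular 12-gon, circumradius r=5.5 (area = (12/2)·5.500²·sin(360°/12) = 90.75 mm²); (whole slice rotated 45° about Z — lengths, areas and connectivity unchanged). Overall, the cross-section is a single solid region. Net area = 90.75 mm².

90.75 mm²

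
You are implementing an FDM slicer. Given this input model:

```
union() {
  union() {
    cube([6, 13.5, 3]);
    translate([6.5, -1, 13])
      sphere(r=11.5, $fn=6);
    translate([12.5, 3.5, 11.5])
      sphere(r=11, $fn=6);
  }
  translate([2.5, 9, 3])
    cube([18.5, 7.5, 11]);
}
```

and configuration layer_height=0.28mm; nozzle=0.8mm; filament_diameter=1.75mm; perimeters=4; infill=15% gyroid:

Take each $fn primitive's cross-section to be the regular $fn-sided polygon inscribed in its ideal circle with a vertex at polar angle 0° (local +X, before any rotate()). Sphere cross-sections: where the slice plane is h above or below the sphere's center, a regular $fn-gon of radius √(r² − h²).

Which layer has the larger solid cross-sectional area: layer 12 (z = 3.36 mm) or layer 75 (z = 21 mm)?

layer 12 (z = 3.36 mm)

Layer 12 (z = 3.36): the cube is not intersected at this z (z outside [0, 3]); the r=11.5 sphere at (6.5, -1) slices to a regular 6-gon of circumradius 6.271 (√(r²−h²) with h=9.64 from center) (area = (6/2)·6.271²·sin(360°/6) = 102.16 mm²); the r=11 sphere at (12.5, 3.5) contributes a regular 6-gon of circumradius √(11²−8.14²) = 7.399 (area = (6/2)·7.399²·sin(360°/6) = 142.22 mm²); Merging all regions: the regions partially overlap — summed areas 244.38 mm² minus the doubly-counted overlap 34.61 mm² gives 209.77 mm² — area = 209.77 mm²; the cube at (2.5, 9) is present — its section is the full 18.5×7.5 rectangle (area 138.75 mm²); Merging all regions: the regions partially overlap — summed areas 348.52 mm² minus the doubly-counted overlap 7.19 mm² gives 341.33 mm² — area = 341.33 mm². So its area = 341.33 mm². Layer 75 (z = 21): the cube does not reach this height (z outside [0, 3]); the r=11.5 sphere at (6.5, -1) contributes a regular 6-gon of circumradius √(11.5²−8²) = 8.261 (area = (6/2)·8.261²·sin(360°/6) = 177.32 mm²); the sphere at (12.5, 3.5): section is a regular 6-gon, circumradius = √(r²−h²) = √(11²−9.5²) = 5.545 (area = (6/2)·5.545²·sin(360°/6) = 79.89 mm²); Combining (union): the regions partially overlap — summed areas 257.21 mm² minus the doubly-counted overlap 34.72 mm² gives 222.49 mm² — area = 222.49 mm²; the cube at (2.5, 9) does not reach this height (z outside [3, 14]); Taking the union: only that combined region is present, so the union is just that shape — area = 222.49 mm². So its area = 222.49 mm². Layer 12 is larger (341.33 vs 222.49 mm²).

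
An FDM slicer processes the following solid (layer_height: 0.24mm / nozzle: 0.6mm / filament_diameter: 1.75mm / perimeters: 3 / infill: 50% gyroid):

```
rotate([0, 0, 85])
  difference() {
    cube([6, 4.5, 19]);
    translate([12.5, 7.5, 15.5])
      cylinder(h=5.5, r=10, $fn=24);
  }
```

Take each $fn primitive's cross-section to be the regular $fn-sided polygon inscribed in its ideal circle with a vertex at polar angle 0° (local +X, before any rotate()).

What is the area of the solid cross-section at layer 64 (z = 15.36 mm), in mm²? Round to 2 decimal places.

27.00 mm²

At z = 15.36 mm: the cube is present — its section is the full 6×4.5 rectangle (area 27.00 mm²); the cylinder at (12.5, 7.5) is not intersected at this z (z outside [15.5, 21]); After the difference (first − rest): none of the subtracted shapes is present at this height, so the 6×4.5 cube is unchanged — area = 27.00 mm²; (rotated 85° about Z; rotation is an isometry so areas/perimeters/island counts are preserved). Overall, the cross-section is a single solid region. Net area = 27.00 mm².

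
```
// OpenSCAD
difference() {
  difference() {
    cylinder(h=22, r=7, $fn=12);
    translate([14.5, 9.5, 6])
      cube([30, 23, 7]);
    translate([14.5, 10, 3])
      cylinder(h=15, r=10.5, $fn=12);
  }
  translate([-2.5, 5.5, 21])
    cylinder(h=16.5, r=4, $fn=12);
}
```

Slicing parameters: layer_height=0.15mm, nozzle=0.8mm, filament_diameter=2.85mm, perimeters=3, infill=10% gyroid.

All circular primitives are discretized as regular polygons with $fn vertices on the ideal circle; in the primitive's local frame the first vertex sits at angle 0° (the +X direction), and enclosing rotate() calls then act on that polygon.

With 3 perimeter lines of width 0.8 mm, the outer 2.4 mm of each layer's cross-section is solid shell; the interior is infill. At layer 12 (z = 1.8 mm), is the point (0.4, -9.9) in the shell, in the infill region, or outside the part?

At z = 1.8 mm: the cylinder: section is a regular 12-gon, circumradius r=7; the cube at (14.5, 9.5) is absent (z outside [6, 13]); the cylinder at (14.5, 10) is not intersected at this z (z outside [3, 18]); After the difference (first − rest): none of the subtracted shapes is present at this height, so the r=7 cylinder is unchanged — 1 connected region; the cylinder at (-2.5, 5.5) is not intersected at this z (z outside [21, 37.5]); Subtracting the remaining from the first: none of the subtracted shapes is present at this height, so that combined region is unchanged — 1 connected region. Overall, the cross-section is a single solid region. The nearest boundary edge runs (-3.50, -6.06)→(-0.00, -7.00); distance from the point to it = 2.93 mm. The point is not inside any of the regions above, so it lies outside the cross-section (2.93 mm from the nearest boundary).

outside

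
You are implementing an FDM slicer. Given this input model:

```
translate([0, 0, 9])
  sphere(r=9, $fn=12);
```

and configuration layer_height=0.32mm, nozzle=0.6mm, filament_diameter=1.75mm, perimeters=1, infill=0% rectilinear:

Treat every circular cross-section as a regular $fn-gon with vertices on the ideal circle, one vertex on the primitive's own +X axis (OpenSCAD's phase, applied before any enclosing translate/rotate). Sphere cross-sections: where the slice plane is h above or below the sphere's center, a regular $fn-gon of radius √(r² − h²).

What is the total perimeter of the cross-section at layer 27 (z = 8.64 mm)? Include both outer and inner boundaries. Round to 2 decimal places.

55.86 mm

At z = 8.64 mm: the sphere: section is a regular 12-gon, circumradius = √(r²−h²) = √(9²−0.36²) = 8.993 (perimeter = 2·12·8.993·sin(180°/12) = 55.86 mm). Overall, the cross-section is a single solid region. Total boundary length (outer) = 55.86 mm.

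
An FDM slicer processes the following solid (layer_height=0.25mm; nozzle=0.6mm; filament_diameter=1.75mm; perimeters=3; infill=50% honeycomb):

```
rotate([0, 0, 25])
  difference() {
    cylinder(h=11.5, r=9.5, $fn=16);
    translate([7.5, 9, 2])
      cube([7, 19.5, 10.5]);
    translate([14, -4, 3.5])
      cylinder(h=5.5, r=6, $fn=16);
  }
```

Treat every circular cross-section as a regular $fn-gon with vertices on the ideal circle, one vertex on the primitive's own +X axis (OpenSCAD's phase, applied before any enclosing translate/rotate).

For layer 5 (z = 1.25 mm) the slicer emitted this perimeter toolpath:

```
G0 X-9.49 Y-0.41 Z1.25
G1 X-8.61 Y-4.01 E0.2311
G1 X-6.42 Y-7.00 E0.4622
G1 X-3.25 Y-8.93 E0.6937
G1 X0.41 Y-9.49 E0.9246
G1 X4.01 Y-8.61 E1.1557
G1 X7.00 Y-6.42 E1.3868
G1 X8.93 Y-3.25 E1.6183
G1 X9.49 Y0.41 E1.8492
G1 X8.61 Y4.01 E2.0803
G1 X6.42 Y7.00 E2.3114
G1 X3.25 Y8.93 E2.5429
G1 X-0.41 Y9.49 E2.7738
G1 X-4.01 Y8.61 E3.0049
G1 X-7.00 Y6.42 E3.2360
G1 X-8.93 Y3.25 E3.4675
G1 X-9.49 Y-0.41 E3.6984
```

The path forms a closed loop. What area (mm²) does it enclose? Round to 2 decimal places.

276.27 mm²

Apply the shoelace formula to the sequence of (X, Y) vertices; enclosed area = 276.27 mm².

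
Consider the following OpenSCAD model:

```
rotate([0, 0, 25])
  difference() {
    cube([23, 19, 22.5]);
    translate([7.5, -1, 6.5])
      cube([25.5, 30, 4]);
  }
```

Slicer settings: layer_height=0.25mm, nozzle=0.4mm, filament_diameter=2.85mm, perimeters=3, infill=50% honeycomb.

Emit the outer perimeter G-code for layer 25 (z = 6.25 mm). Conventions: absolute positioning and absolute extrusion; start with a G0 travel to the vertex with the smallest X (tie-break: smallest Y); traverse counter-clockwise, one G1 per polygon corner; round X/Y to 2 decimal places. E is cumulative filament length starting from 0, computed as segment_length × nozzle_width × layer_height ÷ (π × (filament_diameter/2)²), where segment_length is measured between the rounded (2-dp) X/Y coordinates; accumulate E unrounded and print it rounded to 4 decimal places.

At z = 6.25 mm: the cube is present — its section is the full 23×19 rectangle; the cube at (7.5, -1) does not reach this height (z outside [6.5, 10.5]); Subtracting the remaining from the first: none of the subtracted shapes is present at this height, so the 23×19 cube is unchanged — 1 connected region; (whole slice rotated 25° about Z — lengths, areas and connectivity unchanged). The outline is a single polygon with 4 vertices. Extrusion per mm of travel: 0.4 × 0.25 / (π × 1.425²) = 0.015675. Accumulating E over each segment gives final E = 1.3169.

G0 X-8.03 Y17.22 Z6.25
G1 X0.00 Y0.00 E0.2978
G1 X20.85 Y9.72 E0.6584
G1 X12.82 Y26.94 E0.9563
G1 X-8.03 Y17.22 E1.3169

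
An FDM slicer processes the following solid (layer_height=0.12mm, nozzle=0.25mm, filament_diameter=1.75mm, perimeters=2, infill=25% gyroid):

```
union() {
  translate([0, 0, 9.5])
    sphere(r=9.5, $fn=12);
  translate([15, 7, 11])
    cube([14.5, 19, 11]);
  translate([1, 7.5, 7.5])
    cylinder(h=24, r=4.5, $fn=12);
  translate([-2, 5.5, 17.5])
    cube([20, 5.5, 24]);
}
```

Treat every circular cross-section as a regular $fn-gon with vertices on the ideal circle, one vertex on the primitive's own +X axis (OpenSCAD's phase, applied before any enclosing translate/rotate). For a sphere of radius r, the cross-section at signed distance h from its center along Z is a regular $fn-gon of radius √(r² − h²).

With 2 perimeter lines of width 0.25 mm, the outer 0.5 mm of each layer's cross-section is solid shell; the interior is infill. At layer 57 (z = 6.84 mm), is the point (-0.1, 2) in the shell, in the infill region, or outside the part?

At z = 6.84 mm: the r=9.5 sphere slices to a regular 12-gon of circumradius 9.120 (√(r²−h²) with h=2.66 from center); the cube at (15, 7) is absent (z outside [11, 22]); the cylinder at (1, 7.5) is absent (z outside [7.5, 31.5]); the cube at (-2, 5.5) does not reach this height (z outside [17.5, 41.5]); Taking the union: only the r=9.5 sphere is present, so the union is just that shape — 1 connected region. Overall, the cross-section is a single solid region. The nearest boundary edge runs (0.00, 9.12)→(-4.56, 7.90); distance from the point to it = 6.85 mm. The point is inside the cross-section and 6.85 mm from the nearest boundary — more than the 0.5 mm shell width (2 × 0.25), so it's in the infill interior.

infill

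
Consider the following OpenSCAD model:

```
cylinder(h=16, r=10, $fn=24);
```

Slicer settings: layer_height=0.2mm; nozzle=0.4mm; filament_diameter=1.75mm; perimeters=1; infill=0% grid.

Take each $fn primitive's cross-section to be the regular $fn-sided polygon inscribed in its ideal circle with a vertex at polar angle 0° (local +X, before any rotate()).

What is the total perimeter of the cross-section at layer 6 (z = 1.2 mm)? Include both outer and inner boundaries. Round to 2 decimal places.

62.65 mm

At z = 1.2 mm: the r=10 cylinder gives a regular 24-gon of circumradius 10 (constant along its height) (perimeter = 2·24·10.000·sin(180°/24) = 62.65 mm). Overall, the cross-section is a single solid region. Total boundary length (outer) = 62.65 mm.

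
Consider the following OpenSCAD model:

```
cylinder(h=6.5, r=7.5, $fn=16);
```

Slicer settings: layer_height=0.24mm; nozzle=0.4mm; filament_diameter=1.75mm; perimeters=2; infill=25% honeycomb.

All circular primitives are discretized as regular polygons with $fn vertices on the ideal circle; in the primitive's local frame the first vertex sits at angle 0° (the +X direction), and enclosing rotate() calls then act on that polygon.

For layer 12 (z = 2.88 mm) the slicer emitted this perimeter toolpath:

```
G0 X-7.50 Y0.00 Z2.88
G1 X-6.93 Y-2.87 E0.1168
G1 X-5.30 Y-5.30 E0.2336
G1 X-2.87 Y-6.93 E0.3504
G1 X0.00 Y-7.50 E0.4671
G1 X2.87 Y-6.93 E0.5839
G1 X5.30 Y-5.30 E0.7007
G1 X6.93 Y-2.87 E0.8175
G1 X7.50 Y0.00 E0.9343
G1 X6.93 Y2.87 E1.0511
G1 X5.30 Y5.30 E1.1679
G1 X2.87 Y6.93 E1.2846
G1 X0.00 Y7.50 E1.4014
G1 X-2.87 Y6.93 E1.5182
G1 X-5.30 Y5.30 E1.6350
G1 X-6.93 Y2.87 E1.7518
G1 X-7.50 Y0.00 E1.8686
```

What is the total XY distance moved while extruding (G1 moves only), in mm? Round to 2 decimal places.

Sum the Euclidean lengths of each G1 segment: total = 46.82 mm.

46.82 mm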